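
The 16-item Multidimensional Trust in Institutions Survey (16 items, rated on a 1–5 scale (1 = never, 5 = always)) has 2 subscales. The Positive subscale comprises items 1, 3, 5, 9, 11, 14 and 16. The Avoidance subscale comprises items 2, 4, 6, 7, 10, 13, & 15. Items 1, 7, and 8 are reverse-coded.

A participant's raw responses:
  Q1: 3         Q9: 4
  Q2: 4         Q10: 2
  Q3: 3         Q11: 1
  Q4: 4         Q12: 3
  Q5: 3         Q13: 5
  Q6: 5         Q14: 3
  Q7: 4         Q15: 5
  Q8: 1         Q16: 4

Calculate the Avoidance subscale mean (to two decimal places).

Avoidance items: 2, 4, 6, 7, 10, 13, 15.
Of these, item 7 is reverse-coded; on a 1–5 scale, reversed = 6 − raw.
  item 2: 4
  item 4: 4
  item 6: 5
  item 7: 6 − 4 = 2
  item 10: 2
  item 13: 5
  item 15: 5
Sum = 4 + 4 + 5 + 2 + 2 + 5 + 5 = 27
Mean = 27 / 7 = 3.86

3.86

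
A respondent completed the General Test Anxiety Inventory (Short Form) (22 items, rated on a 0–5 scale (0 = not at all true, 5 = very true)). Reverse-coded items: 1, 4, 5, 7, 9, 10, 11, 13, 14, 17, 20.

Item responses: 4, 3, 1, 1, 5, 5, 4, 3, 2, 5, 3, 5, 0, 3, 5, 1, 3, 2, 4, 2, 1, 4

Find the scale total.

57

Reverse-coded items use 5 − raw:
  item 1: 5 − 4 = 1
  item 4: 5 − 1 = 4
  item 5: 5 − 5 = 0
  item 7: 5 − 4 = 1
  item 9: 5 − 2 = 3
  item 10: 5 − 5 = 0
  item 11: 5 − 3 = 2
  item 13: 5 − 0 = 5
  item 14: 5 − 3 = 2
  item 17: 5 − 3 = 2
  item 20: 5 − 2 = 3
Scored items: 1, 3, 1, 4, 0, 5, 1, 3, 3, 0, 2, 5, 5, 2, 5, 1, 2, 2, 4, 3, 1, 4
Total = 1 + 3 + 1 + 4 + 0 + 5 + 1 + 3 + 3 + 0 + 2 + 5 + 5 + 2 + 5 + 1 + 2 + 2 + 4 + 3 + 1 + 4 = 57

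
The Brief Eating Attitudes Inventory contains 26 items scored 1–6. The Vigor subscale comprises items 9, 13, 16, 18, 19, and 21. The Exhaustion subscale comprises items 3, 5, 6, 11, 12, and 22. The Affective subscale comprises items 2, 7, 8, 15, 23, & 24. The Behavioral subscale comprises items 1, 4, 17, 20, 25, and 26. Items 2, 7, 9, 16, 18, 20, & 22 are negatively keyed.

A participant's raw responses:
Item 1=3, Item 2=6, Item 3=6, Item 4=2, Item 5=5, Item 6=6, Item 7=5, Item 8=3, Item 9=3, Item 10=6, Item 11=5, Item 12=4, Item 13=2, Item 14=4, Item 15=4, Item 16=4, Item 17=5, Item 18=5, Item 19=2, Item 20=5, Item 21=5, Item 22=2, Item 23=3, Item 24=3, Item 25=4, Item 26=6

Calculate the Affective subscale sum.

16

Affective items: 2, 7, 8, 15, 23, 24.
Of these, items 2 and 7 are negatively keyed; reversed = (1+6) − raw = 7 − raw.
  item 2: 7 − 6 = 1
  item 7: 7 − 5 = 2
  item 8: 3
  item 15: 4
  item 23: 3
  item 24: 3
Sum = 1 + 2 + 3 + 4 + 3 + 3 = 16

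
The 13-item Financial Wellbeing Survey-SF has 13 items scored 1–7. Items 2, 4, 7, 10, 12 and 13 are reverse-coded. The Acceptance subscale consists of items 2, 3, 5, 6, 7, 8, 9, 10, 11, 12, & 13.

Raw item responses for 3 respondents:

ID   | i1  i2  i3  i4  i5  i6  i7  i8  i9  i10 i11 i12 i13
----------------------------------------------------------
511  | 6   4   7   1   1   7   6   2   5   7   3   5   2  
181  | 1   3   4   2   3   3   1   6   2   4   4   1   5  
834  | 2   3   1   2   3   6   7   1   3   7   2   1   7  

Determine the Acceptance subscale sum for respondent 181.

48

Respondent 181 raw: 1, 3, 4, 2, 3, 3, 1, 6, 2, 4, 4, 1, 5.
Acceptance items: 2, 3, 5, 6, 7, 8, 9, 10, 11, 12, 13.
Reverse-coded (reversed = (1+7) − raw = 8 − raw):
  item 2: 8 − 3 = 5
  item 3: 4
  item 5: 3
  item 6: 3
  item 7: 8 − 1 = 7
  item 8: 6
  item 9: 2
  item 10: 8 − 4 = 4
  item 11: 4
  item 12: 8 − 1 = 7
  item 13: 8 − 5 = 3
Sum = 5 + 4 + 3 + 3 + 7 + 6 + 2 + 4 + 4 + 7 + 3 = 48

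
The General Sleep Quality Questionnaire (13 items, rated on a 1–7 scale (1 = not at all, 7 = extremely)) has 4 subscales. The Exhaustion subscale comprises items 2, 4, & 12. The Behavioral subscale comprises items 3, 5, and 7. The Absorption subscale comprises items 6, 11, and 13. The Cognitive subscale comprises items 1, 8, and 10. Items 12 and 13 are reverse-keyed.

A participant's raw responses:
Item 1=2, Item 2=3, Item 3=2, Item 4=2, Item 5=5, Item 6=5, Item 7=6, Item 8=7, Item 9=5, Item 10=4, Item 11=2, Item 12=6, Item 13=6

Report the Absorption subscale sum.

9

Absorption items: 6, 11, 13.
Of these, item 13 is reverse-keyed; reverse-coded value = 8 − response.
  item 6: 5
  item 11: 2
  item 13: 8 − 6 = 2
Sum = 5 + 2 + 2 = 9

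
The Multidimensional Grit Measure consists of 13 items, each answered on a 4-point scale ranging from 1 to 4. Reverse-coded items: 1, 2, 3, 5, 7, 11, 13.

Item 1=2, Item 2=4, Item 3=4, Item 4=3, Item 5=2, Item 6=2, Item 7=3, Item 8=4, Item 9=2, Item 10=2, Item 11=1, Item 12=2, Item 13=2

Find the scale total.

Reversing items 1, 2, 3, 5, 7, 11 and 13 with 5 − raw:
Total = (5−2) + (5−4) + (5−4) + 3 + (5−2) + 2 + (5−3) + 4 + 2 + 2 + (5−1) + 2 + (5−2)
      = 3 + 1 + 1 + 3 + 3 + 2 + 2 + 4 + 2 + 2 + 4 + 2 + 3 = 32

32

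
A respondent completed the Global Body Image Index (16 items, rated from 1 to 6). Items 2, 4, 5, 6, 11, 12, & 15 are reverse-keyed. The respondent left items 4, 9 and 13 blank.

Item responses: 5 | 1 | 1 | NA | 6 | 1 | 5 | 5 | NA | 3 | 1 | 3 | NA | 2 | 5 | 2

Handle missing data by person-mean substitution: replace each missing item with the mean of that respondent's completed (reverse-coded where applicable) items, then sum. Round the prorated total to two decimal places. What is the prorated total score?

59.08

Reverse-coded (reversed = (1+6) − raw = 7 − raw):
  item 2: 7 − 1 = 6
  item 5: 7 − 6 = 1
  item 6: 7 − 1 = 6
  item 11: 7 − 1 = 6
  item 12: 7 − 3 = 4
  item 15: 7 − 5 = 2
Completed scored items (13 of 16): 5, 6, 1, 1, 6, 5, 5, 3, 6, 4, 2, 2, 2; sum = 48.
Person mean = 48 / 13 ≈ 3.6923
Prorated total = (48 / 13) × 16 = 59.08 (to 2 dp)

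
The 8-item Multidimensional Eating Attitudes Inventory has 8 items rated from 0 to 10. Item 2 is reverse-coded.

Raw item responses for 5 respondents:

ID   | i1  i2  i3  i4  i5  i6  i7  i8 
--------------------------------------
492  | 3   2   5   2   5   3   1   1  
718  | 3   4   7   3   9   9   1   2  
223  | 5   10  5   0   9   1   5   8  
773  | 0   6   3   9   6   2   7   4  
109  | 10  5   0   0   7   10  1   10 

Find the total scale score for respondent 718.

Respondent 718 raw: 3, 4, 7, 3, 9, 9, 1, 2.
Reverse-coded (on a 0–10 scale, reversed = 10 − raw):
  item 1: 3
  item 2: 10 − 4 = 6
  item 3: 7
  item 4: 3
  item 5: 9
  item 6: 9
  item 7: 1
  item 8: 2
Sum = 3 + 6 + 7 + 3 + 9 + 9 + 1 + 2 = 40

40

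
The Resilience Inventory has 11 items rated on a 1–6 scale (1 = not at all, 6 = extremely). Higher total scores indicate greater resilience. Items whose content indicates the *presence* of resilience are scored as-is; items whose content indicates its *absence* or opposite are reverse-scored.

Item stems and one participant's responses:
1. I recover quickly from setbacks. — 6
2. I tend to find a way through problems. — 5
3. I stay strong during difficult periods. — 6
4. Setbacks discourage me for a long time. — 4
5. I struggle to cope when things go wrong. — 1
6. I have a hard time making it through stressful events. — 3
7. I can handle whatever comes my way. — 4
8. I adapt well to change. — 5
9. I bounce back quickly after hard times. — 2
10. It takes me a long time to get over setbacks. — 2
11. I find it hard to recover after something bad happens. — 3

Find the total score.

50

Items 4, 5, 6, 10, 11 describe the absence/opposite of resilience → reverse-score.
reverse-coded value = 7 − response.
  item 1: 6
  item 2: 5
  item 3: 6
  item 4: 7 − 4 = 3
  item 5: 7 − 1 = 6
  item 6: 7 − 3 = 4
  item 7: 4
  item 8: 5
  item 9: 2
  item 10: 7 − 2 = 5
  item 11: 7 − 3 = 4
Total = 6 + 5 + 6 + 3 + 6 + 4 + 4 + 5 + 2 + 5 + 4 = 50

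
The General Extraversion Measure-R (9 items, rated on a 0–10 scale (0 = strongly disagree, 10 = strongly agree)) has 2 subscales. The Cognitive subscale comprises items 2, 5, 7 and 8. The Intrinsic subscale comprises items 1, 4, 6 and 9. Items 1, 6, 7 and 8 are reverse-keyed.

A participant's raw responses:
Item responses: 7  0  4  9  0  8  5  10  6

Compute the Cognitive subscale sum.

Cognitive items: 2, 5, 7, 8.
Of these, items 7 and 8 are reverse-keyed; on a 0–10 scale, reversed = 10 − raw.
  item 2: 0
  item 5: 0
  item 7: 10 − 5 = 5
  item 8: 10 − 10 = 0
Sum = 0 + 0 + 5 + 0 = 5

5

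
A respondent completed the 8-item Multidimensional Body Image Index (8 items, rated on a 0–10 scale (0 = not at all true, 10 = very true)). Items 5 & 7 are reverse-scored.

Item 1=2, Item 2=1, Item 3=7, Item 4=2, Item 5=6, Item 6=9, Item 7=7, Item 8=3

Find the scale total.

Apply reverse scoring (on a 0–10 scale, reversed = 10 − raw):
  item 5: 10 − 6 = 4
  item 7: 10 − 7 = 3
Scored items: 2, 1, 7, 2, 4, 9, 3, 3
Total = 2 + 1 + 7 + 2 + 4 + 9 + 3 + 3 = 31

31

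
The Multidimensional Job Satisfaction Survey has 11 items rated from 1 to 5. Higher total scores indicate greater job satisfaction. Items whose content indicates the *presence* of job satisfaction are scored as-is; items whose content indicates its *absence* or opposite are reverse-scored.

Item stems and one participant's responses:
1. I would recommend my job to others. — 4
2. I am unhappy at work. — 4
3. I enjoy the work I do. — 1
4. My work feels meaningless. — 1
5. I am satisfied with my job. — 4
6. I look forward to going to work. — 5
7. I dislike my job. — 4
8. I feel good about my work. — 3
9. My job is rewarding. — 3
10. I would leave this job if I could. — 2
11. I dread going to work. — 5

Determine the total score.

34

Items 2, 4, 7, 10, 11 describe the absence/opposite of job satisfaction → reverse-score.
reversed = (1+5) − raw = 6 − raw.
  item 1: 4
  item 2: 6 − 4 = 2
  item 3: 1
  item 4: 6 − 1 = 5
  item 5: 4
  item 6: 5
  item 7: 6 − 4 = 2
  item 8: 3
  item 9: 3
  item 10: 6 − 2 = 4
  item 11: 6 − 5 = 1
Total = 4 + 2 + 1 + 5 + 4 + 5 + 2 + 3 + 3 + 4 + 1 = 34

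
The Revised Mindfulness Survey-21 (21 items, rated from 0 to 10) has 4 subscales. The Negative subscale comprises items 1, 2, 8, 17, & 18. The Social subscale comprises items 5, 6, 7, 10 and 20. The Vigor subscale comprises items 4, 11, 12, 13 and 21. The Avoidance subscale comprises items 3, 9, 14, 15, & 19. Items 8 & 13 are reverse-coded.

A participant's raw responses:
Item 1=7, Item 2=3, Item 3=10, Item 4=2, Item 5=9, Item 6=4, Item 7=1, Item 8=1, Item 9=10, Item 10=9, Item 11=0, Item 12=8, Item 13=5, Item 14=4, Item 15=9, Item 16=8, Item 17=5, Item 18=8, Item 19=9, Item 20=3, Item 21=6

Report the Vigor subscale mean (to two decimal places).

4.20

Vigor items: 4, 11, 12, 13, 21.
Of these, item 13 is reverse-coded; reverse-coded value = 10 − response.
  item 4: 2
  item 11: 0
  item 12: 8
  item 13: 10 − 5 = 5
  item 21: 6
Sum = 2 + 0 + 8 + 5 + 6 = 21
Mean = 21 / 5 = 4.20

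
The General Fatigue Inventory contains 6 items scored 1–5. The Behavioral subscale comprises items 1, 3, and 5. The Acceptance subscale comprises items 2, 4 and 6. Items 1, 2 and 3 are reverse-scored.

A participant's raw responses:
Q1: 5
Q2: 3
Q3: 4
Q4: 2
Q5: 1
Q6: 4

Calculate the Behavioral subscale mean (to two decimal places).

Behavioral items: 1, 3, 5.
Of these, items 1 and 3 are reverse-scored; on a 1–5 scale, reversed = 6 − raw.
  item 1: 6 − 5 = 1
  item 3: 6 − 4 = 2
  item 5: 1
Sum = 1 + 2 + 1 = 4
Mean = 4 / 3 = 1.33

1.33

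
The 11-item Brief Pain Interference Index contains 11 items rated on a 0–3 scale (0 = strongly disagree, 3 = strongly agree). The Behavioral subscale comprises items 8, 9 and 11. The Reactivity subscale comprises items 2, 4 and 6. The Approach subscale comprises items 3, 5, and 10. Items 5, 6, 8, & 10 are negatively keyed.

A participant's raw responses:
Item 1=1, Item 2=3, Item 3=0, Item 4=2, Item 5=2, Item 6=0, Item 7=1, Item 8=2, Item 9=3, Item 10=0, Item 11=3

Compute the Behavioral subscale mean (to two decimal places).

Behavioral items: 8, 9, 11.
Of these, item 8 is negatively keyed; reversed = (0+3) − raw = 3 − raw.
  item 8: 3 − 2 = 1
  item 9: 3
  item 11: 3
Sum = 1 + 3 + 3 = 7
Mean = 7 / 3 = 2.33

2.33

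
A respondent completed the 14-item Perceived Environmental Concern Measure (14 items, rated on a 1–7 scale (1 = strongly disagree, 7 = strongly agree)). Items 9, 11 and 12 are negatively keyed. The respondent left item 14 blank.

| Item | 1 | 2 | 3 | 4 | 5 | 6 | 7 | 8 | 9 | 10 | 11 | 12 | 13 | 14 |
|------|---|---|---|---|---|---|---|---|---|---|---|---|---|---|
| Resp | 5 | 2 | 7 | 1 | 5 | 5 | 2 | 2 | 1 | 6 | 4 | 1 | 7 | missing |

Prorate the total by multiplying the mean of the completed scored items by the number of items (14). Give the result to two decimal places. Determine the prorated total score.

64.62

Reverse-coded (reversed = (1+7) − raw = 8 − raw):
  item 9: 8 − 1 = 7
  item 11: 8 − 4 = 4
  item 12: 8 − 1 = 7
Completed scored items (13 of 14): 5, 2, 7, 1, 5, 5, 2, 2, 7, 6, 4, 7, 7; sum = 60.
Person mean = 60 / 13 ≈ 4.6154
Prorated total = (60 / 13) × 14 = 64.62 (to 2 dp)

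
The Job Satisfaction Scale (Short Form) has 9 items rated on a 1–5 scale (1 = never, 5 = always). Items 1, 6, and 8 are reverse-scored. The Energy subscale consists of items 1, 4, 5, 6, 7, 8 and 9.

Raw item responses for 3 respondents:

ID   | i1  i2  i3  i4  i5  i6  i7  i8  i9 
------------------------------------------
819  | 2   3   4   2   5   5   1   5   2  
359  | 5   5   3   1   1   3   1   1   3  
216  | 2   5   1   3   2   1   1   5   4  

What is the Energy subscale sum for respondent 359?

Respondent 359 raw: 5, 5, 3, 1, 1, 3, 1, 1, 3.
Energy items: 1, 4, 5, 6, 7, 8, 9.
Reverse-coded (reverse-coded value = 6 − response):
  item 1: 6 − 5 = 1
  item 4: 1
  item 5: 1
  item 6: 6 − 3 = 3
  item 7: 1
  item 8: 6 − 1 = 5
  item 9: 3
Sum = 1 + 1 + 1 + 3 + 1 + 5 + 3 = 15

15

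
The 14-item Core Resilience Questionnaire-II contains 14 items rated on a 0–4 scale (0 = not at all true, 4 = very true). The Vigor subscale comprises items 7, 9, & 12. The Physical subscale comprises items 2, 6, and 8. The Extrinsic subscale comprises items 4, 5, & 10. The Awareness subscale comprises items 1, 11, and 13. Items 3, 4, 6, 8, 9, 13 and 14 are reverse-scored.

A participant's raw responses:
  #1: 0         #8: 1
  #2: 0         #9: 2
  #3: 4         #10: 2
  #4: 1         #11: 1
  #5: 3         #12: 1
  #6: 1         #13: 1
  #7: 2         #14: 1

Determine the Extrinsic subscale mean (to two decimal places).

Extrinsic items: 4, 5, 10.
Of these, item 4 is reverse-scored; reverse-coded value = 4 − response.
  item 4: 4 − 1 = 3
  item 5: 3
  item 10: 2
Sum = 3 + 3 + 2 = 8
Mean = 8 / 3 = 2.67

2.67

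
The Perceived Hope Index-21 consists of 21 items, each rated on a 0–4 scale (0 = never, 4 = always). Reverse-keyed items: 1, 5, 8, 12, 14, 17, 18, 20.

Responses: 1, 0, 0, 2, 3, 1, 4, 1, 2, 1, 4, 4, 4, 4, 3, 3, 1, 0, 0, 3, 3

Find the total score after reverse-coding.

42

Apply reverse scoring (reversed = (0+4) − raw = 4 − raw):
  item 1: 4 − 1 = 3
  item 5: 4 − 3 = 1
  item 8: 4 − 1 = 3
  item 12: 4 − 4 = 0
  item 14: 4 − 4 = 0
  item 17: 4 − 1 = 3
  item 18: 4 − 0 = 4
  item 20: 4 − 3 = 1
Scored items: 3, 0, 0, 2, 1, 1, 4, 3, 2, 1, 4, 0, 4, 0, 3, 3, 3, 4, 0, 1, 3
Total = 3 + 0 + 0 + 2 + 1 + 1 + 4 + 3 + 2 + 1 + 4 + 0 + 4 + 0 + 3 + 3 + 3 + 4 + 0 + 1 + 3 = 42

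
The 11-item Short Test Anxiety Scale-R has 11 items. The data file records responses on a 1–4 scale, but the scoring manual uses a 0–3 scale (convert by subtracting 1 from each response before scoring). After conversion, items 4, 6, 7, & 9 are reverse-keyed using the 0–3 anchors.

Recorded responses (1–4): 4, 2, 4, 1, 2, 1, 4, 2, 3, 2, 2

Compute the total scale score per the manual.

Convert to 0–3: 3, 1, 3, 0, 1, 0, 3, 1, 2, 1, 1
Reverse-coded (reversed = (0+3) − raw = 3 − raw):
  item 4: 3 − 0 = 3
  item 6: 3 − 0 = 3
  item 7: 3 − 3 = 0
  item 9: 3 − 2 = 1
Scored: 3, 1, 3, 3, 1, 3, 0, 1, 1, 1, 1
Total = 18

18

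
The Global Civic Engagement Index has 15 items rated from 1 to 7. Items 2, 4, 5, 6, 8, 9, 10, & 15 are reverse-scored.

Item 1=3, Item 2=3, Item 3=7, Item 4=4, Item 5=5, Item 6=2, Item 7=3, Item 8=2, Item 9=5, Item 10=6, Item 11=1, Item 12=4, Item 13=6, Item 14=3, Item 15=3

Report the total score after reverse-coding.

Reversing items 2, 4, 5, 6, 8, 9, 10, & 15 with 8 − raw:
Total = 3 + (8−3) + 7 + (8−4) + (8−5) + (8−2) + 3 + (8−2) + (8−5) + (8−6) + 1 + 4 + 6 + 3 + (8−3)
      = 3 + 5 + 7 + 4 + 3 + 6 + 3 + 6 + 3 + 2 + 1 + 4 + 6 + 3 + 5 = 61

61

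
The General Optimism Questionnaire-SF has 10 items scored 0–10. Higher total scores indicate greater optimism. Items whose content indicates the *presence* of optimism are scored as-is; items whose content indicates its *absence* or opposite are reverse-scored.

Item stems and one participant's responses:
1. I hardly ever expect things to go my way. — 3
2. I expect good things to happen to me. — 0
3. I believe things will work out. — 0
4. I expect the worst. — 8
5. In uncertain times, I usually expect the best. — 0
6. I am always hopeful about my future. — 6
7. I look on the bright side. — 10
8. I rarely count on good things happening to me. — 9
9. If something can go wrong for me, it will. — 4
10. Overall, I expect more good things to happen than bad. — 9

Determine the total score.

41

Items 1, 4, 8, 9 describe the absence/opposite of optimism → reverse-score.
on a 0–10 scale, reversed = 10 − raw.
  item 1: 10 − 3 = 7
  item 2: 0
  item 3: 0
  item 4: 10 − 8 = 2
  item 5: 0
  item 6: 6
  item 7: 10
  item 8: 10 − 9 = 1
  item 9: 10 − 4 = 6
  item 10: 9
Total = 7 + 0 + 0 + 2 + 0 + 6 + 10 + 1 + 6 + 9 = 41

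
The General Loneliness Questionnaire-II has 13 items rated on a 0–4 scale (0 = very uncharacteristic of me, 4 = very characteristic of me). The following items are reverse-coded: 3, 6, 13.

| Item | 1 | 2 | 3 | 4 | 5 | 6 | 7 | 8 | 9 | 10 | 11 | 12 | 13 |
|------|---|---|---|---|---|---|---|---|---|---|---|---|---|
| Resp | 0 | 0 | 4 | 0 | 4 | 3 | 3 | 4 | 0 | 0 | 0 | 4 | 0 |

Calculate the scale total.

Raw sum = 22. Reverse-coded items: 3, 6, 13; their raw sum = 7.
Each reversal replaces raw with 4 − raw, changing the total by 4 − 2·raw per item.
Total = 22 + 3·4 − 2·7 = 22 + 12 − 14 = 20

20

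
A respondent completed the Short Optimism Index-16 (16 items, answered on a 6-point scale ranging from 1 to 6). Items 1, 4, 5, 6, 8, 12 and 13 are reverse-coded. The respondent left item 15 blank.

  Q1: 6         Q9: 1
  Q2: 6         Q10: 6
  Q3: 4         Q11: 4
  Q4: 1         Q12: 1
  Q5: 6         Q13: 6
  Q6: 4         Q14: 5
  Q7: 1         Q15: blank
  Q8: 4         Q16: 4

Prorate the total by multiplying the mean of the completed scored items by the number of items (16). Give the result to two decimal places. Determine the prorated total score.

Reverse-coded (reverse-coded value = 7 − response):
  item 1: 7 − 6 = 1
  item 4: 7 − 1 = 6
  item 5: 7 − 6 = 1
  item 6: 7 − 4 = 3
  item 8: 7 − 4 = 3
  item 12: 7 − 1 = 6
  item 13: 7 − 6 = 1
Completed scored items (15 of 16): 1, 6, 4, 6, 1, 3, 1, 3, 1, 6, 4, 6, 1, 5, 4; sum = 52.
Person mean = 52 / 15 ≈ 3.4667
Prorated total = (52 / 15) × 16 = 55.47 (to 2 dp)

55.47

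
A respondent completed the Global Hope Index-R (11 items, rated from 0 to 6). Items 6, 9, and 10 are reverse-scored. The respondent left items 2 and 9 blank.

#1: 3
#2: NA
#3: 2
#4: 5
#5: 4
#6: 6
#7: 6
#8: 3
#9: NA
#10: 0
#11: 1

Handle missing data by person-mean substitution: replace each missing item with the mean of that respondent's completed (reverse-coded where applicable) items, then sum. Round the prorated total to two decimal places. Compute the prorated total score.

36.67

Reverse-coded (on a 0–6 scale, reversed = 6 − raw):
  item 6: 6 − 6 = 0
  item 10: 6 − 0 = 6
Completed scored items (9 of 11): 3, 2, 5, 4, 0, 6, 3, 6, 1; sum = 30.
Person mean = 30 / 9 ≈ 3.3333
Prorated total = (30 / 9) × 11 = 36.67 (to 2 dp)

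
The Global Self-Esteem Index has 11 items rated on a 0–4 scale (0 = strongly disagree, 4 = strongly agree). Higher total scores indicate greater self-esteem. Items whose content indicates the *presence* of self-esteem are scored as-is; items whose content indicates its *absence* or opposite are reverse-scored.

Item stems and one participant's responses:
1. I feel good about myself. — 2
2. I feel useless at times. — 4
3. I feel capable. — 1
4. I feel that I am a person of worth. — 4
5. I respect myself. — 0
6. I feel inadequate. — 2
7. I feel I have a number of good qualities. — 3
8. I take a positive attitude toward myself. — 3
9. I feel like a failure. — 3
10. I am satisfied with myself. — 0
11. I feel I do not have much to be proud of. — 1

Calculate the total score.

Items 2, 6, 9, 11 describe the absence/opposite of self-esteem → reverse-score.
on a 0–4 scale, reversed = 4 − raw.
  item 1: 2
  item 2: 4 − 4 = 0
  item 3: 1
  item 4: 4
  item 5: 0
  item 6: 4 − 2 = 2
  item 7: 3
  item 8: 3
  item 9: 4 − 3 = 1
  item 10: 0
  item 11: 4 − 1 = 3
Total = 2 + 0 + 1 + 4 + 0 + 2 + 3 + 3 + 1 + 0 + 3 = 19

19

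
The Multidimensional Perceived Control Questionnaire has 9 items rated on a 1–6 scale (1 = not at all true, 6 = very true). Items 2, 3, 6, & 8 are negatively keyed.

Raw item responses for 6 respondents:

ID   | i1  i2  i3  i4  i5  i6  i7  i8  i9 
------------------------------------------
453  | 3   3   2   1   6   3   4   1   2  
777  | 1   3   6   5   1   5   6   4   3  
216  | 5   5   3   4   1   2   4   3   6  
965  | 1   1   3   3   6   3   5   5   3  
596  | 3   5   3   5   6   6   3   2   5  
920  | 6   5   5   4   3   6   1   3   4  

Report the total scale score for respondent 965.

Respondent 965 raw: 1, 1, 3, 3, 6, 3, 5, 5, 3.
Reverse-coded (on a 1–6 scale, reversed = 7 − raw):
  item 1: 1
  item 2: 7 − 1 = 6
  item 3: 7 − 3 = 4
  item 4: 3
  item 5: 6
  item 6: 7 − 3 = 4
  item 7: 5
  item 8: 7 − 5 = 2
  item 9: 3
Sum = 1 + 6 + 4 + 3 + 6 + 4 + 5 + 2 + 3 = 34

34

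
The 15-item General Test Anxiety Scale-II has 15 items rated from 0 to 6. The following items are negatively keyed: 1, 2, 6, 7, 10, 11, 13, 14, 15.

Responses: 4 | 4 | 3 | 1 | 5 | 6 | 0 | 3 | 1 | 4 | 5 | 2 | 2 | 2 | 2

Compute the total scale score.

Raw sum = 44. Negatively keyed items: 1, 2, 6, 7, 10, 11, 13, 14, 15; their raw sum = 29.
Each reversal replaces raw with 6 − raw, changing the total by 6 − 2·raw per item.
Total = 44 + 9·6 − 2·29 = 44 + 54 − 58 = 40

40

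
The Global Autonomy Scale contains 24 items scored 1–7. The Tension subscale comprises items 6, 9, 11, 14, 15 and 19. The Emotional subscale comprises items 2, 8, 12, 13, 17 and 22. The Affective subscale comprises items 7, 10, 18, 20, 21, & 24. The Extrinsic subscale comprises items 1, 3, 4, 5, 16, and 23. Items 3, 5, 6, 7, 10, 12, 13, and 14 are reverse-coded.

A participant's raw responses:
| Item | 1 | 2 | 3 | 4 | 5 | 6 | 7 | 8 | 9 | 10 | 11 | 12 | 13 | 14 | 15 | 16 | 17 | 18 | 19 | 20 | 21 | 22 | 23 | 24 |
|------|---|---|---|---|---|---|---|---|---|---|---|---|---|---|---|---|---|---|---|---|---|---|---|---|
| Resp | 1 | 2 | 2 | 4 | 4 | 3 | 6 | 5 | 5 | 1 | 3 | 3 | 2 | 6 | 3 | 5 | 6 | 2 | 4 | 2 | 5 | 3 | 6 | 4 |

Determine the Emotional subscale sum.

Emotional items: 2, 8, 12, 13, 17, 22.
Of these, items 12 & 13 are reverse-coded; reverse-coded value = 8 − response.
  item 2: 2
  item 8: 5
  item 12: 8 − 3 = 5
  item 13: 8 − 2 = 6
  item 17: 6
  item 22: 3
Sum = 2 + 5 + 5 + 6 + 6 + 3 = 27

27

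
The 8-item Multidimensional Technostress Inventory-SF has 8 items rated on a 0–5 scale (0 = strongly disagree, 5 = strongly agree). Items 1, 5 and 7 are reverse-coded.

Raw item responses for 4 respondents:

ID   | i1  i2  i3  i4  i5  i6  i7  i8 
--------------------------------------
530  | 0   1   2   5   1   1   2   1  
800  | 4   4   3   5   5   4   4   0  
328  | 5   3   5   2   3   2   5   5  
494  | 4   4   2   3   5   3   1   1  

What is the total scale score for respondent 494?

18

Respondent 494 raw: 4, 4, 2, 3, 5, 3, 1, 1.
Reverse-coded (on a 0–5 scale, reversed = 5 − raw):
  item 1: 5 − 4 = 1
  item 2: 4
  item 3: 2
  item 4: 3
  item 5: 5 − 5 = 0
  item 6: 3
  item 7: 5 − 1 = 4
  item 8: 1
Sum = 1 + 4 + 2 + 3 + 0 + 3 + 4 + 1 = 18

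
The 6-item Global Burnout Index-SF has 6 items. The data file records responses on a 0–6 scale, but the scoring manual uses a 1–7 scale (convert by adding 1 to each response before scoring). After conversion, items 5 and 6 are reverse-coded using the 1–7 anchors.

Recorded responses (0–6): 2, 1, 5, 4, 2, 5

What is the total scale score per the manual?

23

Convert to 1–7: 3, 2, 6, 5, 3, 6
Reverse-coded (reverse-coded value = 8 − response):
  item 5: 8 − 3 = 5
  item 6: 8 − 6 = 2
Scored: 3, 2, 6, 5, 5, 2
Total = 23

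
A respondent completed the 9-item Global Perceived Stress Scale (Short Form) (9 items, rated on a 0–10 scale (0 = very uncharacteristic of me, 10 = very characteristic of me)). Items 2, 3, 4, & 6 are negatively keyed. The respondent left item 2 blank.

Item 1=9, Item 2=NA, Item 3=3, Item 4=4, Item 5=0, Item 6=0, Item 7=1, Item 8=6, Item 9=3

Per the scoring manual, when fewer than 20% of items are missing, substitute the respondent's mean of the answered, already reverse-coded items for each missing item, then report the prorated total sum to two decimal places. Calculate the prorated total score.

47.25

Reverse-coded (on a 0–10 scale, reversed = 10 − raw):
  item 3: 10 − 3 = 7
  item 4: 10 − 4 = 6
  item 6: 10 − 0 = 10
Completed scored items (8 of 9): 9, 7, 6, 0, 10, 1, 6, 3; sum = 42.
Person mean = 42 / 8 ≈ 5.2500
Prorated total = (42 / 8) × 9 = 47.25 (to 2 dp)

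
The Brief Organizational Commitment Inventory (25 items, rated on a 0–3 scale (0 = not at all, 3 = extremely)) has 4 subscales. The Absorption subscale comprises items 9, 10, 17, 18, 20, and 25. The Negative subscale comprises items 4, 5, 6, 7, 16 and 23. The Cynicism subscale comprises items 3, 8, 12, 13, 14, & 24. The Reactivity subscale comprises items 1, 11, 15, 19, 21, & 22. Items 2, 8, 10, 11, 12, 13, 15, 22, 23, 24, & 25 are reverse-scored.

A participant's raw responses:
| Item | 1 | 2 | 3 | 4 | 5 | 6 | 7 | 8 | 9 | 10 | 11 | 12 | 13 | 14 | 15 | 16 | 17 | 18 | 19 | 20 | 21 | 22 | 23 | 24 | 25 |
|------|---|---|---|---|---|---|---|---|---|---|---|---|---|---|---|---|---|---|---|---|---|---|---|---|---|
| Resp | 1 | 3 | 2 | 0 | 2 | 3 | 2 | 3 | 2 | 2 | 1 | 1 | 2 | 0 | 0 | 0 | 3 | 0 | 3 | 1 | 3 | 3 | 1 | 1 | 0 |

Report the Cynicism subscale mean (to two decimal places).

Cynicism items: 3, 8, 12, 13, 14, 24.
Of these, items 8, 12, 13, and 24 are reverse-scored; on a 0–3 scale, reversed = 3 − raw.
  item 3: 2
  item 8: 3 − 3 = 0
  item 12: 3 − 1 = 2
  item 13: 3 − 2 = 1
  item 14: 0
  item 24: 3 − 1 = 2
Sum = 2 + 0 + 2 + 1 + 0 + 2 = 7
Mean = 7 / 6 = 1.17

1.17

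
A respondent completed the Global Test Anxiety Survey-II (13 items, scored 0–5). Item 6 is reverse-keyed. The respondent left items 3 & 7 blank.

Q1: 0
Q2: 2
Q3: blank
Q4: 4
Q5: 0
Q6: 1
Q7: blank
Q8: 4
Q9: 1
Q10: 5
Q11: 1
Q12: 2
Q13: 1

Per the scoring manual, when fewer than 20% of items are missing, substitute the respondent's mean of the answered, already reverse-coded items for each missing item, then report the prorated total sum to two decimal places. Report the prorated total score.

Reverse-coded (reverse-coded value = 5 − response):
  item 6: 5 − 1 = 4
Completed scored items (11 of 13): 0, 2, 4, 0, 4, 4, 1, 5, 1, 2, 1; sum = 24.
Person mean = 24 / 11 ≈ 2.1818
Prorated total = (24 / 11) × 13 = 28.36 (to 2 dp)

28.36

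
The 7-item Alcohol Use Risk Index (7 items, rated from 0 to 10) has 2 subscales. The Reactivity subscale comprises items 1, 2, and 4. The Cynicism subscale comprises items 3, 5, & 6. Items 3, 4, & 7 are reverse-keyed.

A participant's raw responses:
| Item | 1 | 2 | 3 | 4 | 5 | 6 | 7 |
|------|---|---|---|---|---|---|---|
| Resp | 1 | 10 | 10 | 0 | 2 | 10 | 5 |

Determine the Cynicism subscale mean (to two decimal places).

4.00

Cynicism items: 3, 5, 6.
Of these, item 3 is reverse-keyed; on a 0–10 scale, reversed = 10 − raw.
  item 3: 10 − 10 = 0
  item 5: 2
  item 6: 10
Sum = 0 + 2 + 10 = 12
Mean = 12 / 3 = 4.00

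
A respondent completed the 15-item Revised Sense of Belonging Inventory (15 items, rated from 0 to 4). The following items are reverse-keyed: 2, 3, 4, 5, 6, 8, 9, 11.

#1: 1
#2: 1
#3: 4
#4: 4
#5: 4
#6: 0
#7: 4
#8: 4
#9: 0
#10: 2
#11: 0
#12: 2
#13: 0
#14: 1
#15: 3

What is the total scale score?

28

Reversing items 2, 3, 4, 5, 6, 8, 9, & 11 with 4 − raw:
Total = 1 + (4−1) + (4−4) + (4−4) + (4−4) + (4−0) + 4 + (4−4) + (4−0) + 2 + (4−0) + 2 + 0 + 1 + 3
      = 1 + 3 + 0 + 0 + 0 + 4 + 4 + 0 + 4 + 2 + 4 + 2 + 0 + 1 + 3 = 28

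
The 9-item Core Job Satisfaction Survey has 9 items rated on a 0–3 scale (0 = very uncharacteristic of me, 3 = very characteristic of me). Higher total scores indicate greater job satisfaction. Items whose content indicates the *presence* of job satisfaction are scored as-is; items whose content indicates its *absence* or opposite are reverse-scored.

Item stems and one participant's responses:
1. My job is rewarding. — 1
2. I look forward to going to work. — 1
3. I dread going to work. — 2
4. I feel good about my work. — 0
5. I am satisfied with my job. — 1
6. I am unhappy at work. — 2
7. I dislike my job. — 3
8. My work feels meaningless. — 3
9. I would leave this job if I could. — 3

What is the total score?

Items 3, 6, 7, 8, 9 describe the absence/opposite of job satisfaction → reverse-score.
reverse-coded value = 3 − response.
  item 1: 1
  item 2: 1
  item 3: 3 − 2 = 1
  item 4: 0
  item 5: 1
  item 6: 3 − 2 = 1
  item 7: 3 − 3 = 0
  item 8: 3 − 3 = 0
  item 9: 3 − 3 = 0
Total = 1 + 1 + 1 + 0 + 1 + 1 + 0 + 0 + 0 = 5

5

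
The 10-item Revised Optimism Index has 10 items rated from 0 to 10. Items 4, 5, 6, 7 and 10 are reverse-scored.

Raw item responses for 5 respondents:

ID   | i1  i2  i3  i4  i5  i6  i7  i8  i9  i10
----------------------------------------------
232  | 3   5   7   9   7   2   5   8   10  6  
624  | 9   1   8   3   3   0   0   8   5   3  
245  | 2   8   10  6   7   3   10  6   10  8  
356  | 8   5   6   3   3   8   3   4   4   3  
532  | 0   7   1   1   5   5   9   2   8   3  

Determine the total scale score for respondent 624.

72

Respondent 624 raw: 9, 1, 8, 3, 3, 0, 0, 8, 5, 3.
Reverse-coded (on a 0–10 scale, reversed = 10 − raw):
  item 1: 9
  item 2: 1
  item 3: 8
  item 4: 10 − 3 = 7
  item 5: 10 − 3 = 7
  item 6: 10 − 0 = 10
  item 7: 10 − 0 = 10
  item 8: 8
  item 9: 5
  item 10: 10 − 3 = 7
Sum = 9 + 1 + 8 + 7 + 7 + 10 + 10 + 8 + 5 + 7 = 72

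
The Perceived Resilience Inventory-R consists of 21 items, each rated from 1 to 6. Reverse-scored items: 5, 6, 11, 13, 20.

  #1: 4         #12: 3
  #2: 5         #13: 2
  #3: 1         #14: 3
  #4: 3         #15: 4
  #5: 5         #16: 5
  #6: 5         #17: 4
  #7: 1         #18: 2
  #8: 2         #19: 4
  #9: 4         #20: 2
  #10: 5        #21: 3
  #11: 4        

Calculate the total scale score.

Raw sum = 71. Reverse-scored items: 5, 6, 11, 13, 20; their raw sum = 18.
Each reversal replaces raw with 7 − raw, changing the total by 7 − 2·raw per item.
Total = 71 + 5·7 − 2·18 = 71 + 35 − 36 = 70

70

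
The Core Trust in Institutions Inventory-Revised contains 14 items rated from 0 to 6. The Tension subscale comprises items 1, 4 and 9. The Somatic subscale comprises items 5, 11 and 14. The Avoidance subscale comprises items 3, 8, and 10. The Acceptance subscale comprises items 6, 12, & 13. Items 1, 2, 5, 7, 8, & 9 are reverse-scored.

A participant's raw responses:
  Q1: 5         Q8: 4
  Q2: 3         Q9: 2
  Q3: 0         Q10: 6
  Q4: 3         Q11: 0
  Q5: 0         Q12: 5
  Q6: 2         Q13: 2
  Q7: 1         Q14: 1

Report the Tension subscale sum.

Tension items: 1, 4, 9.
Of these, items 1 and 9 are reverse-scored; reversed = (0+6) − raw = 6 − raw.
  item 1: 6 − 5 = 1
  item 4: 3
  item 9: 6 − 2 = 4
Sum = 1 + 3 + 4 = 8

8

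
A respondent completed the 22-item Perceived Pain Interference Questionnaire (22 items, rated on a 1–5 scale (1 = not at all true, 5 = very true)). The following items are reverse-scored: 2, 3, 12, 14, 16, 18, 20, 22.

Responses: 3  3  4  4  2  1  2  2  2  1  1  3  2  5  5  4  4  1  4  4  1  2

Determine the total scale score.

Reverse-scored items use 6 − raw:
  item 2: 6 − 3 = 3
  item 3: 6 − 4 = 2
  item 12: 6 − 3 = 3
  item 14: 6 − 5 = 1
  item 16: 6 − 4 = 2
  item 18: 6 − 1 = 5
  item 20: 6 − 4 = 2
  item 22: 6 − 2 = 4
Scored responses: 3, 3, 2, 4, 2, 1, 2, 2, 2, 1, 1, 3, 2, 1, 5, 2, 4, 5, 4, 2, 1, 4
Total = 3 + 3 + 2 + 4 + 2 + 1 + 2 + 2 + 2 + 1 + 1 + 3 + 2 + 1 + 5 + 2 + 4 + 5 + 4 + 2 + 1 + 4 = 56

56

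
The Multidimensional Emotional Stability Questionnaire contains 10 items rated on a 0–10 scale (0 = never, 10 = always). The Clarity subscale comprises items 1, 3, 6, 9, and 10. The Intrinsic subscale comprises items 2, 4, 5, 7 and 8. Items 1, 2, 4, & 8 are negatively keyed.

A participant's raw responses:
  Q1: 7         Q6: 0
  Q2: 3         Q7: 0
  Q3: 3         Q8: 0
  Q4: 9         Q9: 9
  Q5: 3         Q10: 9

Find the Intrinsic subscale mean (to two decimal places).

4.20

Intrinsic items: 2, 4, 5, 7, 8.
Of these, items 2, 4, & 8 are negatively keyed; reverse-coded value = 10 − response.
  item 2: 10 − 3 = 7
  item 4: 10 − 9 = 1
  item 5: 3
  item 7: 0
  item 8: 10 − 0 = 10
Sum = 7 + 1 + 3 + 0 + 10 = 21
Mean = 21 / 5 = 4.20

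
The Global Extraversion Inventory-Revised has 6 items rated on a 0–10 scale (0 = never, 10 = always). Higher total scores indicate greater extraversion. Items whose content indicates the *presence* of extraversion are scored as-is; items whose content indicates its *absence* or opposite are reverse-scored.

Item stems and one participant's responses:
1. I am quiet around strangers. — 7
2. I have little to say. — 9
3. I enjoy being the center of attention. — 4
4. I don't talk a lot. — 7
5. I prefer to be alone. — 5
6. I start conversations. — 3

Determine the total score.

19

Items 1, 2, 4, 5 describe the absence/opposite of extraversion → reverse-score.
reversed = (0+10) − raw = 10 − raw.
  item 1: 10 − 7 = 3
  item 2: 10 − 9 = 1
  item 3: 4
  item 4: 10 − 7 = 3
  item 5: 10 − 5 = 5
  item 6: 3
Total = 3 + 1 + 4 + 3 + 5 + 3 = 19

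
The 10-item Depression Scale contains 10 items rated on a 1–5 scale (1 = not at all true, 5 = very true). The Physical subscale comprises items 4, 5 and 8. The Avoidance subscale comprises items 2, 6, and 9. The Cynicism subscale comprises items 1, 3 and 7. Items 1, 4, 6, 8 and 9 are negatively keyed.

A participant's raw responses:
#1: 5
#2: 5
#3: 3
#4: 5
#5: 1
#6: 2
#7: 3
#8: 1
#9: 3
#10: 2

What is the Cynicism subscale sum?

Cynicism items: 1, 3, 7.
Of these, item 1 is negatively keyed; reversed = (1+5) − raw = 6 − raw.
  item 1: 6 − 5 = 1
  item 3: 3
  item 7: 3
Sum = 1 + 3 + 3 = 7

7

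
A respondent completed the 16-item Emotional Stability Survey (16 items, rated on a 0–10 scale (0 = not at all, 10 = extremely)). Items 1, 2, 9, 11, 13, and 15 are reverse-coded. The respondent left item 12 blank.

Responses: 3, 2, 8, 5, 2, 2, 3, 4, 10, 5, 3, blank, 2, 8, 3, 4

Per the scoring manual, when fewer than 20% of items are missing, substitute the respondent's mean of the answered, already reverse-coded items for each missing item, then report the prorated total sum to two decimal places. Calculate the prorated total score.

Reverse-coded (reversed = (0+10) − raw = 10 − raw):
  item 1: 10 − 3 = 7
  item 2: 10 − 2 = 8
  item 9: 10 − 10 = 0
  item 11: 10 − 3 = 7
  item 13: 10 − 2 = 8
  item 15: 10 − 3 = 7
Completed scored items (15 of 16): 7, 8, 8, 5, 2, 2, 3, 4, 0, 5, 7, 8, 8, 7, 4; sum = 78.
Person mean = 78 / 15 ≈ 5.2000
Prorated total = (78 / 15) × 16 = 83.20 (to 2 dp)

83.20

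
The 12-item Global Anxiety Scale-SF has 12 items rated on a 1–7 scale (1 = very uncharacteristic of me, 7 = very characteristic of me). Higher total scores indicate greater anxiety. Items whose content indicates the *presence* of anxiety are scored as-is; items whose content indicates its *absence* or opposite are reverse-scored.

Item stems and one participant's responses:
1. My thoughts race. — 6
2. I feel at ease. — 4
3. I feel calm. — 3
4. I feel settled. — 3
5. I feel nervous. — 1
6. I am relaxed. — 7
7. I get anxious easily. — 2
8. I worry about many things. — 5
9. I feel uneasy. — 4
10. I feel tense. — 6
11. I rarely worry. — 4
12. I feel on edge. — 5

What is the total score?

48

Items 2, 3, 4, 6, 11 describe the absence/opposite of anxiety → reverse-score.
reversed = (1+7) − raw = 8 − raw.
  item 1: 6
  item 2: 8 − 4 = 4
  item 3: 8 − 3 = 5
  item 4: 8 − 3 = 5
  item 5: 1
  item 6: 8 − 7 = 1
  item 7: 2
  item 8: 5
  item 9: 4
  item 10: 6
  item 11: 8 − 4 = 4
  item 12: 5
Total = 6 + 4 + 5 + 5 + 1 + 1 + 2 + 5 + 4 + 6 + 4 + 5 = 48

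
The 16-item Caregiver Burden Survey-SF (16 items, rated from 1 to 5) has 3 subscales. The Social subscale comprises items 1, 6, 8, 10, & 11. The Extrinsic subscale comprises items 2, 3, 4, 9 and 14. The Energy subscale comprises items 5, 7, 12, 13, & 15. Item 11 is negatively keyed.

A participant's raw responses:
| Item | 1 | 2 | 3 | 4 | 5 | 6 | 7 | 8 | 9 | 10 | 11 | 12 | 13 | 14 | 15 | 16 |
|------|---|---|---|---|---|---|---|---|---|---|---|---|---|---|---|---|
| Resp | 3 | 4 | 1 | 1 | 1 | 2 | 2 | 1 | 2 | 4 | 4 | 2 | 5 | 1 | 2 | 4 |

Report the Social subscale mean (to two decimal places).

2.40

Social items: 1, 6, 8, 10, 11.
Of these, item 11 is negatively keyed; on a 1–5 scale, reversed = 6 − raw.
  item 1: 3
  item 6: 2
  item 8: 1
  item 10: 4
  item 11: 6 − 4 = 2
Sum = 3 + 2 + 1 + 4 + 2 = 12
Mean = 12 / 5 = 2.40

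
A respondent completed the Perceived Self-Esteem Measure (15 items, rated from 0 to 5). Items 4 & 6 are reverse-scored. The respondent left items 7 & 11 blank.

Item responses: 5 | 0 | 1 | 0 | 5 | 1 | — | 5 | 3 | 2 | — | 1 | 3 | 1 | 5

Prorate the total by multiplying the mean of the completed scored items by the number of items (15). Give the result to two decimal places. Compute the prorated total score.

46.15

Reverse-coded (reverse-coded value = 5 − response):
  item 4: 5 − 0 = 5
  item 6: 5 − 1 = 4
Completed scored items (13 of 15): 5, 0, 1, 5, 5, 4, 5, 3, 2, 1, 3, 1, 5; sum = 40.
Person mean = 40 / 13 ≈ 3.0769
Prorated total = (40 / 13) × 15 = 46.15 (to 2 dp)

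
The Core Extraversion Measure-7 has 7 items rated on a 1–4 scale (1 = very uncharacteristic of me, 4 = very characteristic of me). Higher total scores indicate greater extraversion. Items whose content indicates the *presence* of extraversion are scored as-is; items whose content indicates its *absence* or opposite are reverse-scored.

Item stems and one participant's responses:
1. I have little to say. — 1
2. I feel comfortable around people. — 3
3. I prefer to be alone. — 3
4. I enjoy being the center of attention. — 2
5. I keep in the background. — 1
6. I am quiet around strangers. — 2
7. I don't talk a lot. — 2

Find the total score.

Items 1, 3, 5, 6, 7 describe the absence/opposite of extraversion → reverse-score.
on a 1–4 scale, reversed = 5 − raw.
  item 1: 5 − 1 = 4
  item 2: 3
  item 3: 5 − 3 = 2
  item 4: 2
  item 5: 5 − 1 = 4
  item 6: 5 − 2 = 3
  item 7: 5 − 2 = 3
Total = 4 + 3 + 2 + 2 + 4 + 3 + 3 = 21

21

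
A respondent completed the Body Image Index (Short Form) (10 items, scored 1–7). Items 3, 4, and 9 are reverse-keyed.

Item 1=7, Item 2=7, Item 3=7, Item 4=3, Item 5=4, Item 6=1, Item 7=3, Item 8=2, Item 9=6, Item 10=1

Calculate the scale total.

33

Reversing items 3, 4, & 9 with 8 − raw:
Total = 7 + 7 + (8−7) + (8−3) + 4 + 1 + 3 + 2 + (8−6) + 1
      = 7 + 7 + 1 + 5 + 4 + 1 + 3 + 2 + 2 + 1 = 33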